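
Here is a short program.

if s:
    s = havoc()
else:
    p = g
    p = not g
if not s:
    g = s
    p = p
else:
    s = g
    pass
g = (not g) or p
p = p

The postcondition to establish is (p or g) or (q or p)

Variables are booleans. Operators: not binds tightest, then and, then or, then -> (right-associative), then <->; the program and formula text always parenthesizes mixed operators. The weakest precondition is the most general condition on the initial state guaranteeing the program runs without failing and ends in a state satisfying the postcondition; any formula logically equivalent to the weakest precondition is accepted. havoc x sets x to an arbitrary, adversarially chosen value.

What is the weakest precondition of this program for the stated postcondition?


Working backward. After the program, the postcondition (p or g) or (q or p) must hold; in canonical form it is p or g or q.
Before p := p: p or g or q
Before g := (not g) or p: p or (not g) or q
Then branch requires p or (not s) or q; else branch requires p or (not g) or q.
Before the if: ((not s) -> (p or (not s) or q)) and (s -> (p or (not g) or q))
Then branch requires p or (not g) or q; else branch requires ((not s) -> ((not g) or (not s) or q)) and (s -> ((not g) or q)).
Before the if: (s -> (p or (not g) or q)) and ((not s) -> (((not s) -> ((not g) or (not s) or q)) and (s -> ((not g) or q))))
Answer: WP = (s -> (p or (not g) or q)) and ((not s) -> (((not s) -> ((not g) or (not s) or q)) and (s -> ((not g) or q))))


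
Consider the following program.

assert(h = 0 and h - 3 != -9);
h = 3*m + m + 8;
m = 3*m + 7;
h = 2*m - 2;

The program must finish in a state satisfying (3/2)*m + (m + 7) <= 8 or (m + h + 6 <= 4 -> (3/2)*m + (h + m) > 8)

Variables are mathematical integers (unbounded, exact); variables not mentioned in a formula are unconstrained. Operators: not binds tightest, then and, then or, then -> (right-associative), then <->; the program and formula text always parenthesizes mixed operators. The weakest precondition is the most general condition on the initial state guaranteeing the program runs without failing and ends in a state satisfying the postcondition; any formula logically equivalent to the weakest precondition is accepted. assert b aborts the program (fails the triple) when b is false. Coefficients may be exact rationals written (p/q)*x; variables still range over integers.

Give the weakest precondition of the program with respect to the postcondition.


Working backward. After the program, the postcondition (3/2)*m + (m + 7) <= 8 or (m + h + 6 <= 4 -> (3/2)*m + (h + m) > 8) must hold; in canonical form it is (5/2)*m <= 1 or (h + m <= -2 -> h + (5/2)*m > 8).
Before h := 2*m - 2: (5/2)*m <= 1 or (3*m <= 0 -> (9/2)*m > 10)
Before m := 3*m + 7: (15/2)*m <= -33/2 or (9*m <= -21 -> (27/2)*m > -43/2)
Before h := 3*m + m + 8: (15/2)*m <= -33/2 or (9*m <= -21 -> (27/2)*m > -43/2)
Before assert h = 0 and h - 3 != -9: h = 0 and h != -6 and ((15/2)*m <= -33/2 or (9*m <= -21 -> (27/2)*m > -43/2))
Answer: WP = h = 0 and h != -6 and ((15/2)*m <= -33/2 or (9*m <= -21 -> (27/2)*m > -43/2))


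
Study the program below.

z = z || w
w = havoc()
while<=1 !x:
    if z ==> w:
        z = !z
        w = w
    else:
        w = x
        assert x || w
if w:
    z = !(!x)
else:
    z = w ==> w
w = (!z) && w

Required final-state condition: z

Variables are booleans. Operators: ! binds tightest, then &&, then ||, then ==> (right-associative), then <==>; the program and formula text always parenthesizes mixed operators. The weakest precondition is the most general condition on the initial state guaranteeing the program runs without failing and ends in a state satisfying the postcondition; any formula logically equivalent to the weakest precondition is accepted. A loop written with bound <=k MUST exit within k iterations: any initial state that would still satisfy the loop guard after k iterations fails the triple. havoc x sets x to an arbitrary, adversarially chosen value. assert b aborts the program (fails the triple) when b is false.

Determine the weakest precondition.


Working backward. After the program, z must hold.
Before w := (!z) && w: z
Then branch requires x; else branch requires true.
Before the if: w ==> x
Before the loop (bound <=1), unroll the exhaustion recursion (WP_0 = exit-now case; WP_j = one more guarded iteration, up to j = 1):
  WP_0: x && (w ==> x)
  WP_1: ((!x) ==> (((z ==> w) ==> (x && (w ==> x))) && ((!(z ==> w)) ==> x))) && (x ==> (w ==> x))
So before the loop: ((!x) ==> (((z ==> w) ==> (x && (w ==> x))) && ((!(z ==> w)) ==> x))) && (x ==> (w ==> x))
Before havoc w: ((!x) ==> x) && ((!x) ==> (((!z) ==> x) && (z ==> x)))
Before z := z || w: ((!x) ==> x) && ((!x) ==> (((!(z || w)) ==> x) && ((z || w) ==> x)))
Answer: WP = ((!x) ==> x) && ((!x) ==> (((!(z || w)) ==> x) && ((z || w) ==> x)))


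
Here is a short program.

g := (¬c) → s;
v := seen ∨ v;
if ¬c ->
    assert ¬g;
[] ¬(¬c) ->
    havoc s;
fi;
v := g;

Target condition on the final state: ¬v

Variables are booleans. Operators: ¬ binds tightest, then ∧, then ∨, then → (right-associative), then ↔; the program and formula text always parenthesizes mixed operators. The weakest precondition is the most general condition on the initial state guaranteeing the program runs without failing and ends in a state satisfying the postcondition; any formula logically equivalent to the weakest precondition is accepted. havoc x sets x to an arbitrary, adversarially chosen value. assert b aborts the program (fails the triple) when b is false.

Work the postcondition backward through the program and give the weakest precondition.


Working backward. After the program, ¬v must hold.
Before v := g: ¬g
Then branch requires ¬g; else branch requires ¬g.
Before the if: ((¬c) → (¬g)) ∧ (c → (¬g))
Before v := seen ∨ v: ((¬c) → (¬g)) ∧ (c → (¬g))
Before g := (¬c) → s: ((¬c) → (¬((¬c) → s))) ∧ (c → (¬((¬c) → s)))
Answer: WP = ((¬c) → (¬((¬c) → s))) ∧ (c → (¬((¬c) → s)))


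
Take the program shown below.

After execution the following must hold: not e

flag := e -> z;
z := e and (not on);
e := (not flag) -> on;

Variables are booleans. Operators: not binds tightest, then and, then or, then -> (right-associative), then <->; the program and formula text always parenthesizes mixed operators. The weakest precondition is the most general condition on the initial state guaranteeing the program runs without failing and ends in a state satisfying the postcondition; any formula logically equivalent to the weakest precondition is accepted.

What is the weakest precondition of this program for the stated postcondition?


Working backward. After the program, not e must hold.
Before e := (not flag) -> on: not ((not flag) -> on)
Before z := e and (not on): not ((not flag) -> on)
Before flag := e -> z: not ((not (e -> z)) -> on)
Answer: WP = not ((not (e -> z)) -> on)


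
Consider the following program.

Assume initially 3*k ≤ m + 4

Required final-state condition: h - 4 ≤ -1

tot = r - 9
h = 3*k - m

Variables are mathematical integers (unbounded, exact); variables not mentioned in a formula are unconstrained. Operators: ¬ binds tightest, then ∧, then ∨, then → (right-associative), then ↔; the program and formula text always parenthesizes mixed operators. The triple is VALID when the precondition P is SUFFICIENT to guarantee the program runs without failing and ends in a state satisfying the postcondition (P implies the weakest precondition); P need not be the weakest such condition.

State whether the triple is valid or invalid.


Working backward. After the program, the postcondition h - 4 ≤ -1 must hold; in canonical form it is h ≤ 3.
Before h := 3*k - m: 3*k ≤ m + 3
Before tot := r - 9: 3*k ≤ m + 3
The weakest precondition is 3*k ≤ m + 3.
Check whether 3*k ≤ m + 4 implies it.
Countermodel: at the initial state k = 1, m = -1, the precondition holds but the weakest precondition fails.
Answer: invalid


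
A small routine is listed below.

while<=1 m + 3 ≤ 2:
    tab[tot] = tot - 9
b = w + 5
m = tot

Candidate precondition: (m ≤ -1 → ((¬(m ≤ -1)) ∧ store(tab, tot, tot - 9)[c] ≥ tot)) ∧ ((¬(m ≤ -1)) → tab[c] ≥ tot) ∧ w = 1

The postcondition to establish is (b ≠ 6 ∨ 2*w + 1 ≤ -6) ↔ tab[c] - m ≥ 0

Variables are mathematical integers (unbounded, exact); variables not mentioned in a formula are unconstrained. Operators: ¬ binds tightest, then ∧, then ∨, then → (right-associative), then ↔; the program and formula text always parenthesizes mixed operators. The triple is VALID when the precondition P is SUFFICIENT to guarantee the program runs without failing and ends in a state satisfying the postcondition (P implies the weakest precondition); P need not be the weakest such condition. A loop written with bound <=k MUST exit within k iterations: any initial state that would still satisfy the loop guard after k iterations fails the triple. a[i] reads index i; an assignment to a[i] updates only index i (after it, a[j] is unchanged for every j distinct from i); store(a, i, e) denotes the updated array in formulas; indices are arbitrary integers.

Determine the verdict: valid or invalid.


Working backward. After the program, the postcondition (b ≠ 6 ∨ 2*w + 1 ≤ -6) ↔ tab[c] - m ≥ 0 must hold; in canonical form it is (b ≠ 6 ∨ 2*w ≤ -7) ↔ tab[c] ≥ m.
Before m := tot: (b ≠ 6 ∨ 2*w ≤ -7) ↔ tab[c] ≥ tot
Before b := w + 5: (w ≠ 1 ∨ 2*w ≤ -7) ↔ tab[c] ≥ tot
Before the loop (bound <=1), unroll the exhaustion recursion (WP_0 = exit-now case; WP_j = one more guarded iteration, up to j = 1):
  WP_0: (¬(m ≤ -1)) ∧ ((w ≠ 1 ∨ 2*w ≤ -7) ↔ tab[c] ≥ tot)
  WP_1: (m ≤ -1 → ((¬(m ≤ -1)) ∧ ((w ≠ 1 ∨ 2*w ≤ -7) ↔ store(tab, tot, tot - 9)[c] ≥ tot))) ∧ ((¬(m ≤ -1)) → ((w ≠ 1 ∨ 2*w ≤ -7) ↔ tab[c] ≥ tot))
So before the loop: (m ≤ -1 → ((¬(m ≤ -1)) ∧ ((w ≠ 1 ∨ 2*w ≤ -7) ↔ store(tab, tot, tot - 9)[c] ≥ tot))) ∧ ((¬(m ≤ -1)) → ((w ≠ 1 ∨ 2*w ≤ -7) ↔ tab[c] ≥ tot))
The weakest precondition is (m ≤ -1 → ((¬(m ≤ -1)) ∧ ((w ≠ 1 ∨ 2*w ≤ -7) ↔ store(tab, tot, tot - 9)[c] ≥ tot))) ∧ ((¬(m ≤ -1)) → ((w ≠ 1 ∨ 2*w ≤ -7) ↔ tab[c] ≥ tot)).
Check whether (m ≤ -1 → ((¬(m ≤ -1)) ∧ store(tab, tot, tot - 9)[c] ≥ tot)) ∧ ((¬(m ≤ -1)) → tab[c] ≥ tot) ∧ w = 1 implies it.
Countermodel: at the initial state c = 0, m = 0, tab = {[0] = 0, elsewhere 0}, tot = 0, w = 1, the precondition holds but the weakest precondition fails.
Answer: invalid


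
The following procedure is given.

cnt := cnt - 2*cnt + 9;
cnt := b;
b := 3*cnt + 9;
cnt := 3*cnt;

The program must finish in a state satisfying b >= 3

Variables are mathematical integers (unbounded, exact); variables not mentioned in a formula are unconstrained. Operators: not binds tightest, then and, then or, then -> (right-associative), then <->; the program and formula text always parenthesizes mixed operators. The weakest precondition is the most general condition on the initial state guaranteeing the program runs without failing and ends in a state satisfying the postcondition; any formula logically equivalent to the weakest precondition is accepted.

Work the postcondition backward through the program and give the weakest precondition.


Working backward. After the program, b >= 3 must hold.
Before cnt := 3*cnt: b >= 3
Before b := 3*cnt + 9: 3*cnt >= -6
Before cnt := b: 3*b >= -6
Before cnt := cnt - 2*cnt + 9: 3*b >= -6
Answer: WP = 3*b >= -6


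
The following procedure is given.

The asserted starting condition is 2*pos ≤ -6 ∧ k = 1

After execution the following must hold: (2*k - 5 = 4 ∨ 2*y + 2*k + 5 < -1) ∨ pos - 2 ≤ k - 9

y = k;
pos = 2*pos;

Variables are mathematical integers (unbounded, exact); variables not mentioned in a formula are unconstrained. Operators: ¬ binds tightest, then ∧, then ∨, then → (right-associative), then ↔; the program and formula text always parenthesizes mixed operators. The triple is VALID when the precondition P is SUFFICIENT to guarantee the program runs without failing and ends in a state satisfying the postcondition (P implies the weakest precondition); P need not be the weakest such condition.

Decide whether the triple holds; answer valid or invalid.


Working backward. After the program, the postcondition (2*k - 5 = 4 ∨ 2*y + 2*k + 5 < -1) ∨ pos - 2 ≤ k - 9 must hold; in canonical form it is 2*k = 9 ∨ 2*k + 2*y < -6 ∨ pos ≤ k - 7.
Before pos := 2*pos: 2*k = 9 ∨ 2*k + 2*y < -6 ∨ 2*pos ≤ k - 7
Before y := k: 2*k = 9 ∨ 4*k < -6 ∨ 2*pos ≤ k - 7
The weakest precondition is 2*k = 9 ∨ 4*k < -6 ∨ 2*pos ≤ k - 7.
Check whether 2*pos ≤ -6 ∧ k = 1 implies it.
Every state satisfying the precondition satisfies the weakest precondition: the implication holds.
Answer: valid


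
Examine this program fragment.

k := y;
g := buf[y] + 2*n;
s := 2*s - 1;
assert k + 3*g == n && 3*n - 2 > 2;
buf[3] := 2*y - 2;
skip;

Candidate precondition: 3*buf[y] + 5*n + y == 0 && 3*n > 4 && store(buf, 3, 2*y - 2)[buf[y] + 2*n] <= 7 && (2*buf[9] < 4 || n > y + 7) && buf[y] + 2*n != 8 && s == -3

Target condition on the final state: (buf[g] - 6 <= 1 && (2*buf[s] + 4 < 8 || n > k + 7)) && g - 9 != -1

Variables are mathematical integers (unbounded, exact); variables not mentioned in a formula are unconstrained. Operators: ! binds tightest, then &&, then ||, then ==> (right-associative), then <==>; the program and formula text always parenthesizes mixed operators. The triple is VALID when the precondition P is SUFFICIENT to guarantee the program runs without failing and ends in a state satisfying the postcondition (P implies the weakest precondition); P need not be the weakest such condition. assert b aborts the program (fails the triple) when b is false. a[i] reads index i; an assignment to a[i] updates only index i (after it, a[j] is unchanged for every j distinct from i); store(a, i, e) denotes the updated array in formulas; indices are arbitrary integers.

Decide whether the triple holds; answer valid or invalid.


Working backward. After the program, the postcondition (buf[g] - 6 <= 1 && (2*buf[s] + 4 < 8 || n > k + 7)) && g - 9 != -1 must hold; in canonical form it is buf[g] <= 7 && (2*buf[s] < 4 || n > k + 7) && g != 8.
Before skip: buf[g] <= 7 && (2*buf[s] < 4 || n > k + 7) && g != 8
Before buf[3] := 2*y - 2: store(buf, 3, 2*y - 2)[g] <= 7 && (2*store(buf, 3, 2*y - 2)[s] < 4 || n > k + 7) && g != 8
Before assert k + 3*g == n && 3*n - 2 > 2: 3*g + k == n && 3*n > 4 && store(buf, 3, 2*y - 2)[g] <= 7 && (2*store(buf, 3, 2*y - 2)[s] < 4 || n > k + 7) && g != 8
Before s := 2*s - 1: 3*g + k == n && 3*n > 4 && store(buf, 3, 2*y - 2)[g] <= 7 && (2*store(buf, 3, 2*y - 2)[2*s - 1] < 4 || n > k + 7) && g != 8
Before g := buf[y] + 2*n: 3*buf[y] + k + 5*n == 0 && 3*n > 4 && store(buf, 3, 2*y - 2)[buf[y] + 2*n] <= 7 && (2*store(buf, 3, 2*y - 2)[2*s - 1] < 4 || n > k + 7) && buf[y] + 2*n != 8
Before k := y: 3*buf[y] + 5*n + y == 0 && 3*n > 4 && store(buf, 3, 2*y - 2)[buf[y] + 2*n] <= 7 && (2*store(buf, 3, 2*y - 2)[2*s - 1] < 4 || n > y + 7) && buf[y] + 2*n != 8
The weakest precondition is 3*buf[y] + 5*n + y == 0 && 3*n > 4 && store(buf, 3, 2*y - 2)[buf[y] + 2*n] <= 7 && (2*store(buf, 3, 2*y - 2)[2*s - 1] < 4 || n > y + 7) && buf[y] + 2*n != 8.
Check whether 3*buf[y] + 5*n + y == 0 && 3*n > 4 && store(buf, 3, 2*y - 2)[buf[y] + 2*n] <= 7 && (2*buf[9] < 4 || n > y + 7) && buf[y] + 2*n != 8 && s == -3 implies it.
Countermodel: at the initial state buf = {[-7] = 2, [0] = -5, [1] = -6516, [3] = 4, [9] = -30152, elsewhere 4}, n = 3, s = -3, y = 0, the precondition holds but the weakest precondition fails.
Answer: invalid


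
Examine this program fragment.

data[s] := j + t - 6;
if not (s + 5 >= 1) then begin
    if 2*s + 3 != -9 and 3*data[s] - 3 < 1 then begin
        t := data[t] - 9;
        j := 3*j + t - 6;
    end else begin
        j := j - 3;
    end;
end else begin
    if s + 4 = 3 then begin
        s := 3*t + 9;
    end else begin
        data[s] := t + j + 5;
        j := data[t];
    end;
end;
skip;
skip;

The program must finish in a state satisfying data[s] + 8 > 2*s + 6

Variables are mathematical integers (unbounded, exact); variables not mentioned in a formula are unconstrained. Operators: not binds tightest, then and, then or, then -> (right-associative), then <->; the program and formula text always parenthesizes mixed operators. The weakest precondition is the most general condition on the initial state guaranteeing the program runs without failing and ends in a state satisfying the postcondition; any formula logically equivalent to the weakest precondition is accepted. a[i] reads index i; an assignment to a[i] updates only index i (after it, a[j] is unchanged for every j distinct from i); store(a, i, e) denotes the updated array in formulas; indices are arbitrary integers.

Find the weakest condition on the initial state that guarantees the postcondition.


Working backward. After the program, the postcondition data[s] + 8 > 2*s + 6 must hold; in canonical form it is data[s] > 2*s - 2.
Before skip: data[s] > 2*s - 2
Before skip: data[s] > 2*s - 2
Then branch requires ((2*s != -12 and 3*data[s] < 4) -> data[s] > 2*s - 2) and ((not (2*s != -12 and 3*data[s] < 4)) -> data[s] > 2*s - 2); else branch requires (s = -1 -> data[3*t + 9] > 6*t + 16) and ((not (s = -1)) -> store(data, s, j + t + 5)[s] > 2*s - 2).
Before the if: ((not (s >= -4)) -> (((2*s != -12 and 3*data[s] < 4) -> data[s] > 2*s - 2) and ((not (2*s != -12 and 3*data[s] < 4)) -> data[s] > 2*s - 2))) and (s >= -4 -> ((s = -1 -> data[3*t + 9] > 6*t + 16) and ((not (s = -1)) -> store(data, s, j + t + 5)[s] > 2*s - 2)))
Before data[s] := j + t - 6: ((not (s >= -4)) -> (((2*s != -12 and 3*store(data, s, j + t - 6)[s] < 4) -> store(data, s, j + t - 6)[s] > 2*s - 2) and ((not (2*s != -12 and 3*store(data, s, j + t - 6)[s] < 4)) -> store(data, s, j + t - 6)[s] > 2*s - 2))) and (s >= -4 -> ((s = -1 -> store(data, s, j + t - 6)[3*t + 9] > 6*t + 16) and ((not (s = -1)) -> store(store(data, s, j + t - 6), s, j + t + 5)[s] > 2*s - 2)))
Answer: WP = ((not (s >= -4)) -> (((2*s != -12 and 3*store(data, s, j + t - 6)[s] < 4) -> store(data, s, j + t - 6)[s] > 2*s - 2) and ((not (2*s != -12 and 3*store(data, s, j + t - 6)[s] < 4)) -> store(data, s, j + t - 6)[s] > 2*s - 2))) and (s >= -4 -> ((s = -1 -> store(data, s, j + t - 6)[3*t + 9] > 6*t + 16) and ((not (s = -1)) -> store(store(data, s, j + t - 6), s, j + t + 5)[s] > 2*s - 2)))


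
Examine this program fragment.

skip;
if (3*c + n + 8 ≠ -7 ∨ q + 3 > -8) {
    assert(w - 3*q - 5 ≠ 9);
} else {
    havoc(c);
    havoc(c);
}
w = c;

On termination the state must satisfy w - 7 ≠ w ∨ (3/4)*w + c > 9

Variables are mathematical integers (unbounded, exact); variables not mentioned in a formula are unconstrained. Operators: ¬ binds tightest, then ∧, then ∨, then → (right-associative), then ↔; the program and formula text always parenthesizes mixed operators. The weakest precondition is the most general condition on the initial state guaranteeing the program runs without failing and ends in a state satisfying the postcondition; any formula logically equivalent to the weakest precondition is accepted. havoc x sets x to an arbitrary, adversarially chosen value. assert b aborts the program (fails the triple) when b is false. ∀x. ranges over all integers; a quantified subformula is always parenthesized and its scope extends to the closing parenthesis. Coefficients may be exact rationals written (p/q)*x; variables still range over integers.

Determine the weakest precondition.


Working backward. After the program, the postcondition w - 7 ≠ w ∨ (3/4)*w + c > 9 must hold; in canonical form it is true.
Before w := c: true
Then branch requires w ≠ 3*q + 14; else branch requires true.
Before the if: (3*c + n ≠ -15 ∨ q > -11) → w ≠ 3*q + 14
Before skip: (3*c + n ≠ -15 ∨ q > -11) → w ≠ 3*q + 14
Answer: WP = (3*c + n ≠ -15 ∨ q > -11) → w ≠ 3*q + 14


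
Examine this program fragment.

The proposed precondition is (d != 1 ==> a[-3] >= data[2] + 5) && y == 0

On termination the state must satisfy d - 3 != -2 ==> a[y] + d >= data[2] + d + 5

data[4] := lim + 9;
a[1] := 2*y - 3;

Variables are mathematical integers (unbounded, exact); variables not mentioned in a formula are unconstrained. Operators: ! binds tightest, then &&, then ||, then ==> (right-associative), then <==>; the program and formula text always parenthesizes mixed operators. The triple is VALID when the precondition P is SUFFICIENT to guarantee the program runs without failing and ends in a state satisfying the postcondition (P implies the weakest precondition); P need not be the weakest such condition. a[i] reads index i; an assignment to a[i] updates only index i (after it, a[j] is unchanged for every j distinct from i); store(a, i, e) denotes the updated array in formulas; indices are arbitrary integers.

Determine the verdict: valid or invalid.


Working backward. After the program, the postcondition d - 3 != -2 ==> a[y] + d >= data[2] + d + 5 must hold; in canonical form it is d != 1 ==> a[y] >= data[2] + 5.
Before a[1] := 2*y - 3: d != 1 ==> store(a, 1, 2*y - 3)[y] >= data[2] + 5
Before data[4] := lim + 9: d != 1 ==> store(a, 1, 2*y - 3)[y] >= data[2] + 5
The weakest precondition is d != 1 ==> store(a, 1, 2*y - 3)[y] >= data[2] + 5.
Check whether (d != 1 ==> a[-3] >= data[2] + 5) && y == 0 implies it.
Countermodel: at the initial state a = {[-3] = 17422, [0] = -1, [1] = 17422, [2] = 17422, elsewhere 17422}, d = 2, data = {[-3] = -5, [0] = -5, [1] = -5, [2] = -5, elsewhere -5}, y = 0, the precondition holds but the weakest precondition fails.
Answer: invalid


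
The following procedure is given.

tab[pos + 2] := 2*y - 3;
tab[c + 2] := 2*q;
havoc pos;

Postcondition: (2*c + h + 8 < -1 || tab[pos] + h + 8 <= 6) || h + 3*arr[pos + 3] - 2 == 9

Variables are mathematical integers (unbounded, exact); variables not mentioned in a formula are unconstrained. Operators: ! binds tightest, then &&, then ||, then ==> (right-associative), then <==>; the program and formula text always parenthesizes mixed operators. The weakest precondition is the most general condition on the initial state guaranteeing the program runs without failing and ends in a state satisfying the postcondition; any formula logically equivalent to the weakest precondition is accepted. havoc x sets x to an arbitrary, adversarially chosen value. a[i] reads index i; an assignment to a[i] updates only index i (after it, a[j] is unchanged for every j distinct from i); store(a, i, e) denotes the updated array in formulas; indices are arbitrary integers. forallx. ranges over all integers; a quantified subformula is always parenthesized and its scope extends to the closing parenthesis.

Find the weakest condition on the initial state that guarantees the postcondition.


Working backward. After the program, the postcondition (2*c + h + 8 < -1 || tab[pos] + h + 8 <= 6) || h + 3*arr[pos + 3] - 2 == 9 must hold; in canonical form it is 2*c + h < -9 || tab[pos] + h <= -2 || 3*arr[pos + 3] + h == 11.
Before havoc pos: forall pos_1. (2*c + h < -9 || tab[pos_1] + h <= -2 || 3*arr[pos_1 + 3] + h == 11)
Before tab[c + 2] := 2*q: forall pos_1. (2*c + h < -9 || store(tab, c + 2, 2*q)[pos_1] + h <= -2 || 3*arr[pos_1 + 3] + h == 11)
Before tab[pos + 2] := 2*y - 3: forall pos_1. (2*c + h < -9 || store(store(tab, pos + 2, 2*y - 3), c + 2, 2*q)[pos_1] + h <= -2 || 3*arr[pos_1 + 3] + h == 11)
Answer: WP = forall pos_1. (2*c + h < -9 || store(store(tab, pos + 2, 2*y - 3), c + 2, 2*q)[pos_1] + h <= -2 || 3*arr[pos_1 + 3] + h == 11)


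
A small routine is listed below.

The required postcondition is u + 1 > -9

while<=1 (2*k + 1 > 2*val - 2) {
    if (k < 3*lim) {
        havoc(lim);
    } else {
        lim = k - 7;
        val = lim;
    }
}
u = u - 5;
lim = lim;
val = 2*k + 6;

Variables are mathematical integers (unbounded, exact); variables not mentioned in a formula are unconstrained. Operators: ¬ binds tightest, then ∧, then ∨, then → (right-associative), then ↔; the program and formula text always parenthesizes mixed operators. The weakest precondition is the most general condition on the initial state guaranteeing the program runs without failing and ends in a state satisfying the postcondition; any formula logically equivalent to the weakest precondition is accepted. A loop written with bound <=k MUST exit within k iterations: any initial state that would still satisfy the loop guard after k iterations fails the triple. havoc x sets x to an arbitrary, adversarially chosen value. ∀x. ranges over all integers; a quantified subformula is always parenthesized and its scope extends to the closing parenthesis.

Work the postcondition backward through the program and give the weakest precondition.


Working backward. After the program, the postcondition u + 1 > -9 must hold; in canonical form it is u > -10.
Before val := 2*k + 6: u > -10
Before lim := lim: u > -10
Before u := u - 5: u > -5
Before the loop (bound <=1), unroll the exhaustion recursion (WP_0 = exit-now case; WP_j = one more guarded iteration, up to j = 1):
  WP_0: (¬(2*k > 2*val - 3)) ∧ u > -5
  WP_1: (2*k > 2*val - 3 → ((k < 3*lim → ((¬(2*k > 2*val - 3)) ∧ u > -5)) ∧ k < 3*lim)) ∧ ((¬(2*k > 2*val - 3)) → u > -5)
So before the loop: (2*k > 2*val - 3 → ((k < 3*lim → ((¬(2*k > 2*val - 3)) ∧ u > -5)) ∧ k < 3*lim)) ∧ ((¬(2*k > 2*val - 3)) → u > -5)
Answer: WP = (2*k > 2*val - 3 → ((k < 3*lim → ((¬(2*k > 2*val - 3)) ∧ u > -5)) ∧ k < 3*lim)) ∧ ((¬(2*k > 2*val - 3)) → u > -5)


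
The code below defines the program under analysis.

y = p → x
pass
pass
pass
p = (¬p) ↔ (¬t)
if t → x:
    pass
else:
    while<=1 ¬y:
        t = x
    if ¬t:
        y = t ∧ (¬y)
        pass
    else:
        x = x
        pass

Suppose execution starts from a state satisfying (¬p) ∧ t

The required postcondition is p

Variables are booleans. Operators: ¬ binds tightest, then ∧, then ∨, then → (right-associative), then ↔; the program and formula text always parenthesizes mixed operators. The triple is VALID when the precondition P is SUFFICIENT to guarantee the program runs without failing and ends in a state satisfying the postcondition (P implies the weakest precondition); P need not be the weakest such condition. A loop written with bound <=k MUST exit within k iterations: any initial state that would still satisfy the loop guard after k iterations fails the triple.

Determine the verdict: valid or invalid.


Working backward. After the program, p must hold.
Then branch requires p; else branch requires ((¬y) → (y ∧ ((¬x) → p) ∧ (x → p))) ∧ (y → (((¬t) → p) ∧ (t → p))).
Before the if: ((t → x) → p) ∧ ((¬(t → x)) → (((¬y) → (y ∧ ((¬x) → p) ∧ (x → p))) ∧ (y → (((¬t) → p) ∧ (t → p)))))
Before p := (¬p) ↔ (¬t): ((t → x) → ((¬p) ↔ (¬t))) ∧ ((¬(t → x)) → (((¬y) → (y ∧ ((¬x) → ((¬p) ↔ (¬t))) ∧ (x → ((¬p) ↔ (¬t))))) ∧ (y → (((¬t) → ((¬p) ↔ (¬t))) ∧ (t → ((¬p) ↔ (¬t)))))))
Before skip: ((t → x) → ((¬p) ↔ (¬t))) ∧ ((¬(t → x)) → (((¬y) → (y ∧ ((¬x) → ((¬p) ↔ (¬t))) ∧ (x → ((¬p) ↔ (¬t))))) ∧ (y → (((¬t) → ((¬p) ↔ (¬t))) ∧ (t → ((¬p) ↔ (¬t)))))))
Before skip: ((t → x) → ((¬p) ↔ (¬t))) ∧ ((¬(t → x)) → (((¬y) → (y ∧ ((¬x) → ((¬p) ↔ (¬t))) ∧ (x → ((¬p) ↔ (¬t))))) ∧ (y → (((¬t) → ((¬p) ↔ (¬t))) ∧ (t → ((¬p) ↔ (¬t)))))))
Before skip: ((t → x) → ((¬p) ↔ (¬t))) ∧ ((¬(t → x)) → (((¬y) → (y ∧ ((¬x) → ((¬p) ↔ (¬t))) ∧ (x → ((¬p) ↔ (¬t))))) ∧ (y → (((¬t) → ((¬p) ↔ (¬t))) ∧ (t → ((¬p) ↔ (¬t)))))))
Before y := p → x: ((t → x) → ((¬p) ↔ (¬t))) ∧ ((¬(t → x)) → (((¬(p → x)) → ((p → x) ∧ ((¬x) → ((¬p) ↔ (¬t))) ∧ (x → ((¬p) ↔ (¬t))))) ∧ ((p → x) → (((¬t) → ((¬p) ↔ (¬t))) ∧ (t → ((¬p) ↔ (¬t)))))))
The weakest precondition is ((t → x) → ((¬p) ↔ (¬t))) ∧ ((¬(t → x)) → (((¬(p → x)) → ((p → x) ∧ ((¬x) → ((¬p) ↔ (¬t))) ∧ (x → ((¬p) ↔ (¬t))))) ∧ ((p → x) → (((¬t) → ((¬p) ↔ (¬t))) ∧ (t → ((¬p) ↔ (¬t))))))).
Check whether (¬p) ∧ t implies it.
Countermodel: at the initial state p = false, t = true, x = false, the precondition holds but the weakest precondition fails.
Answer: invalid


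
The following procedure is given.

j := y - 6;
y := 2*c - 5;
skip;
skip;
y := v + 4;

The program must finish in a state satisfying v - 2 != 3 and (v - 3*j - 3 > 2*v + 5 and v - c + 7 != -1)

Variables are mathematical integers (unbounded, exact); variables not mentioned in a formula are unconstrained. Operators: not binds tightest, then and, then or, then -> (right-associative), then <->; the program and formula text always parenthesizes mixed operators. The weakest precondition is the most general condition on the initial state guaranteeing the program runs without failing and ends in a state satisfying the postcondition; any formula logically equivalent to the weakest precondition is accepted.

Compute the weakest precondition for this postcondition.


Working backward. After the program, the postcondition v - 2 != 3 and (v - 3*j - 3 > 2*v + 5 and v - c + 7 != -1) must hold; in canonical form it is v != 5 and 3*j + v < -8 and v != c - 8.
Before y := v + 4: v != 5 and 3*j + v < -8 and v != c - 8
Before skip: v != 5 and 3*j + v < -8 and v != c - 8
Before skip: v != 5 and 3*j + v < -8 and v != c - 8
Before y := 2*c - 5: v != 5 and 3*j + v < -8 and v != c - 8
Before j := y - 6: v != 5 and v + 3*y < 10 and v != c - 8
Answer: WP = v != 5 and v + 3*y < 10 and v != c - 8


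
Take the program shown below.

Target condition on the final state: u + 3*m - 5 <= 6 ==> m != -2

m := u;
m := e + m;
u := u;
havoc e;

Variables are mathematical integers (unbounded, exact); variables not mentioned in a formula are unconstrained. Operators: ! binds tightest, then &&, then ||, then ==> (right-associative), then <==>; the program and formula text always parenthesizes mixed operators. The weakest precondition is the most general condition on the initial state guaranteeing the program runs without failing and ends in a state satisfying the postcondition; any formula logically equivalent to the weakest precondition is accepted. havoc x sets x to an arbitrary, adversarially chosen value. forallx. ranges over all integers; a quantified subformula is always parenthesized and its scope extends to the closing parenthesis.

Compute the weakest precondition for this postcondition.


Working backward. After the program, the postcondition u + 3*m - 5 <= 6 ==> m != -2 must hold; in canonical form it is 3*m + u <= 11 ==> m != -2.
Before havoc e: 3*m + u <= 11 ==> m != -2
Before u := u: 3*m + u <= 11 ==> m != -2
Before m := e + m: 3*e + 3*m + u <= 11 ==> e + m != -2
Before m := u: 3*e + 4*u <= 11 ==> e + u != -2
Answer: WP = 3*e + 4*u <= 11 ==> e + u != -2


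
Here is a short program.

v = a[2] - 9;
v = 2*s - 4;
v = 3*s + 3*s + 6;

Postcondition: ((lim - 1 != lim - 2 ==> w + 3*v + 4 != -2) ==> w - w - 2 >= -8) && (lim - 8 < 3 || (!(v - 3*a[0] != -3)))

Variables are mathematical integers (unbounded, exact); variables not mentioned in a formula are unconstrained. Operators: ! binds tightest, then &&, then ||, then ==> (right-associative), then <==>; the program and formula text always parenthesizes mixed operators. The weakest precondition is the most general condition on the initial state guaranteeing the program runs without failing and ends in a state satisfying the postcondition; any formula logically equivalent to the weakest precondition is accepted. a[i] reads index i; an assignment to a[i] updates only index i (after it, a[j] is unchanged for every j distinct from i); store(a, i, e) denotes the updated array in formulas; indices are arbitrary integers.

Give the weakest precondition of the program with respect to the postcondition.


Working backward. After the program, the postcondition ((lim - 1 != lim - 2 ==> w + 3*v + 4 != -2) ==> w - w - 2 >= -8) && (lim - 8 < 3 || (!(v - 3*a[0] != -3))) must hold; in canonical form it is lim < 11 || (!(v != 3*a[0] - 3)).
Before v := 3*s + 3*s + 6: lim < 11 || (!(6*s != 3*a[0] - 9))
Before v := 2*s - 4: lim < 11 || (!(6*s != 3*a[0] - 9))
Before v := a[2] - 9: lim < 11 || (!(6*s != 3*a[0] - 9))
Answer: WP = lim < 11 || (!(6*s != 3*a[0] - 9))


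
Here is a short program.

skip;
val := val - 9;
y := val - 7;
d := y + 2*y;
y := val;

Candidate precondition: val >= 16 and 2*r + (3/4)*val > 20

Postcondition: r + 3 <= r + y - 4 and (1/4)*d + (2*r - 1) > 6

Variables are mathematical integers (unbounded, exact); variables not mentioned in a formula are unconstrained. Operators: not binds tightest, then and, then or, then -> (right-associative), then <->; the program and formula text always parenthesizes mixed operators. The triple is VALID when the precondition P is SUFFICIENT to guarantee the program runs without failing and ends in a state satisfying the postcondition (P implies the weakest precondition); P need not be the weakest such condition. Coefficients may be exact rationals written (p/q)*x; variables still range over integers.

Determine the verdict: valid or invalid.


Working backward. After the program, the postcondition r + 3 <= r + y - 4 and (1/4)*d + (2*r - 1) > 6 must hold; in canonical form it is y >= 7 and (1/4)*d + 2*r > 7.
Before y := val: val >= 7 and (1/4)*d + 2*r > 7
Before d := y + 2*y: val >= 7 and 2*r + (3/4)*y > 7
Before y := val - 7: val >= 7 and 2*r + (3/4)*val > 49/4
Before val := val - 9: val >= 16 and 2*r + (3/4)*val > 19
Before skip: val >= 16 and 2*r + (3/4)*val > 19
The weakest precondition is val >= 16 and 2*r + (3/4)*val > 19.
Check whether val >= 16 and 2*r + (3/4)*val > 20 implies it.
Every state satisfying the precondition satisfies the weakest precondition: the implication holds.
Answer: valid


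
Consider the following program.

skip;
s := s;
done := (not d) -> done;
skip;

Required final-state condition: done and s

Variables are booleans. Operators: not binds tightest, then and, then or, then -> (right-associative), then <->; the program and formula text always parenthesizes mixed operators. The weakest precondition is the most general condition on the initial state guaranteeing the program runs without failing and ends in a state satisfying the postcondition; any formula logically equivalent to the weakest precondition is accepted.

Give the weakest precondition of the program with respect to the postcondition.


Working backward. After the program, done and s must hold.
Before skip: done and s
Before done := (not d) -> done: ((not d) -> done) and s
Before s := s: ((not d) -> done) and s
Before skip: ((not d) -> done) and s
Answer: WP = ((not d) -> done) and s


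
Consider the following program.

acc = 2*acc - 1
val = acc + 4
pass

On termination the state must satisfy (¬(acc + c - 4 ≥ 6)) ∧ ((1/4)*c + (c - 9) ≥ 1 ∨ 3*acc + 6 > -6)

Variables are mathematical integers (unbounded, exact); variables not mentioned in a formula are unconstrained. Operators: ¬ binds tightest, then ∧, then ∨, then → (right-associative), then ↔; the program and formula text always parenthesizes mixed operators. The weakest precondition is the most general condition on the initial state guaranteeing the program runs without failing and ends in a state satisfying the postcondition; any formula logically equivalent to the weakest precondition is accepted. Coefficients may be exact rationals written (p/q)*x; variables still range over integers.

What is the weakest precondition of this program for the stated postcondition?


Working backward. After the program, the postcondition (¬(acc + c - 4 ≥ 6)) ∧ ((1/4)*c + (c - 9) ≥ 1 ∨ 3*acc + 6 > -6) must hold; in canonical form it is (¬(acc + c ≥ 10)) ∧ ((5/4)*c ≥ 10 ∨ 3*acc > -12).
Before skip: (¬(acc + c ≥ 10)) ∧ ((5/4)*c ≥ 10 ∨ 3*acc > -12)
Before val := acc + 4: (¬(acc + c ≥ 10)) ∧ ((5/4)*c ≥ 10 ∨ 3*acc > -12)
Before acc := 2*acc - 1: (¬(2*acc + c ≥ 11)) ∧ ((5/4)*c ≥ 10 ∨ 6*acc > -9)
Answer: WP = (¬(2*acc + c ≥ 11)) ∧ ((5/4)*c ≥ 10 ∨ 6*acc > -9)


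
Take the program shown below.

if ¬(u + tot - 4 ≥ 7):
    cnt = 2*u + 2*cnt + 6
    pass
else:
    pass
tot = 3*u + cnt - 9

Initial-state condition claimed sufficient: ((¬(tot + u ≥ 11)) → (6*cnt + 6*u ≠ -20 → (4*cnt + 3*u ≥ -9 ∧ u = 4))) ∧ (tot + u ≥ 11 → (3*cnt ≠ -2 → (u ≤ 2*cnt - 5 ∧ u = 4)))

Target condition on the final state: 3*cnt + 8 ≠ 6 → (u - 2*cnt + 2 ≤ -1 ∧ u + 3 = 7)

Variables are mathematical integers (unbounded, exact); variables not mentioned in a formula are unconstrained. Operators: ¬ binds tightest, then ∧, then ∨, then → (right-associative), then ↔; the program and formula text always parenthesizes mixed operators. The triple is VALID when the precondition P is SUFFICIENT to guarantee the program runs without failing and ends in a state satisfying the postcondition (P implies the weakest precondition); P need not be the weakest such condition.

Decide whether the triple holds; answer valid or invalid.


Working backward. After the program, the postcondition 3*cnt + 8 ≠ 6 → (u - 2*cnt + 2 ≤ -1 ∧ u + 3 = 7) must hold; in canonical form it is 3*cnt ≠ -2 → (u ≤ 2*cnt - 3 ∧ u = 4).
Before tot := 3*u + cnt - 9: 3*cnt ≠ -2 → (u ≤ 2*cnt - 3 ∧ u = 4)
Then branch requires 6*cnt + 6*u ≠ -20 → (4*cnt + 3*u ≥ -9 ∧ u = 4); else branch requires 3*cnt ≠ -2 → (u ≤ 2*cnt - 3 ∧ u = 4).
Before the if: ((¬(tot + u ≥ 11)) → (6*cnt + 6*u ≠ -20 → (4*cnt + 3*u ≥ -9 ∧ u = 4))) ∧ (tot + u ≥ 11 → (3*cnt ≠ -2 → (u ≤ 2*cnt - 3 ∧ u = 4)))
The weakest precondition is ((¬(tot + u ≥ 11)) → (6*cnt + 6*u ≠ -20 → (4*cnt + 3*u ≥ -9 ∧ u = 4))) ∧ (tot + u ≥ 11 → (3*cnt ≠ -2 → (u ≤ 2*cnt - 3 ∧ u = 4))).
Check whether ((¬(tot + u ≥ 11)) → (6*cnt + 6*u ≠ -20 → (4*cnt + 3*u ≥ -9 ∧ u = 4))) ∧ (tot + u ≥ 11 → (3*cnt ≠ -2 → (u ≤ 2*cnt - 5 ∧ u = 4))) implies it.
Every state satisfying the precondition satisfies the weakest precondition: the implication holds.
Answer: valid


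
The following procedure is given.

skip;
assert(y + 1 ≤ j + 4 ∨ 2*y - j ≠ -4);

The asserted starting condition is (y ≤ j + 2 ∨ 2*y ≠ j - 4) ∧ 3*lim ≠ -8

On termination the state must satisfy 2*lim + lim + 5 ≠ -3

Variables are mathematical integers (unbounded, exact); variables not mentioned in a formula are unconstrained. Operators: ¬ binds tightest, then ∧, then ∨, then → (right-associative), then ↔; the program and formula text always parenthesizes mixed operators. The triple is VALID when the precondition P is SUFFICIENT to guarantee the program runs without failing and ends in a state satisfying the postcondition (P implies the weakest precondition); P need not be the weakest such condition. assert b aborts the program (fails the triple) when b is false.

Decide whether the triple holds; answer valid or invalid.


Working backward. After the program, the postcondition 2*lim + lim + 5 ≠ -3 must hold; in canonical form it is 3*lim ≠ -8.
Before assert y + 1 ≤ j + 4 ∨ 2*y - j ≠ -4: (y ≤ j + 3 ∨ 2*y ≠ j - 4) ∧ 3*lim ≠ -8
Before skip: (y ≤ j + 3 ∨ 2*y ≠ j - 4) ∧ 3*lim ≠ -8
The weakest precondition is (y ≤ j + 3 ∨ 2*y ≠ j - 4) ∧ 3*lim ≠ -8.
Check whether (y ≤ j + 2 ∨ 2*y ≠ j - 4) ∧ 3*lim ≠ -8 implies it.
Every state satisfying the precondition satisfies the weakest precondition: the implication holds.
Answer: valid


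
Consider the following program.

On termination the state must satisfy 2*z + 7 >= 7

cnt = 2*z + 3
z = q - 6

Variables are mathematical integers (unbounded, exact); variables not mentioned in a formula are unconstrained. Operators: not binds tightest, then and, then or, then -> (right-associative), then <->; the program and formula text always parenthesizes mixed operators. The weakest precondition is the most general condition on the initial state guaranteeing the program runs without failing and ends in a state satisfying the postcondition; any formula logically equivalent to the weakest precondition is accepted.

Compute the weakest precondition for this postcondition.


Working backward. After the program, the postcondition 2*z + 7 >= 7 must hold; in canonical form it is 2*z >= 0.
Before z := q - 6: 2*q >= 12
Before cnt := 2*z + 3: 2*q >= 12
Answer: WP = 2*q >= 12
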